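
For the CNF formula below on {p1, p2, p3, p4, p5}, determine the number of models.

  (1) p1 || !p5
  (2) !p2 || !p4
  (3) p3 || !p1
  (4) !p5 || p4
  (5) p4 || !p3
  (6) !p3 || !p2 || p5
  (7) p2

1

There are 2^5 = 32 truth assignments over (p1, p2, p3, p4, p5).
Split on p5. With p5 = true, the clauses containing p5 are satisfied and !p5 drops from the rest; 0 of the 2^4 = 16 assignments to the other variables satisfy what remains.
With p5 = false, by the same count on the reduced clause set, 1 assignment works.
(One model: p1=F, p2=T, p3=F, p4=F, p5=F.)
Total: 0 + 1 = 1.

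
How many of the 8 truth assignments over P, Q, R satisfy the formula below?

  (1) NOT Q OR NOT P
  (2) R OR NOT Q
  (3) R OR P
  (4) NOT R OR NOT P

3

There are 2^3 = 8 truth assignments over (P, Q, R).
Check each against the 4 clauses (columns in the order P, Q, R):
  F F F  ✗ fails (R OR P)
  F F T  ✓ satisfies all
  F T F  ✗ fails (R OR NOT Q)
  F T T  ✓ satisfies all
  T F F  ✓ satisfies all
  T F T  ✗ fails (NOT R OR NOT P)
  T T F  ✗ fails (NOT Q OR NOT P)
  T T T  ✗ fails (NOT Q OR NOT P)
3 of the 8 rows are models.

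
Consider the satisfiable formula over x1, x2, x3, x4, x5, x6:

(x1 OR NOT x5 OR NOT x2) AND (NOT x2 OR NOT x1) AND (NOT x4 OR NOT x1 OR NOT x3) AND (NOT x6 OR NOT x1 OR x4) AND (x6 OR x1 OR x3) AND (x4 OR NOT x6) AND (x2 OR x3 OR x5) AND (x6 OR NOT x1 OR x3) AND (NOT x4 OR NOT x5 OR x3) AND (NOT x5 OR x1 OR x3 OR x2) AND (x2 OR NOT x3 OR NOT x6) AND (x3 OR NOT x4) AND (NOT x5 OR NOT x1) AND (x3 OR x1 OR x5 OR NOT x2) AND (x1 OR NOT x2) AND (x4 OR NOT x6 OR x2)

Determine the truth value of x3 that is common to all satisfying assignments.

Suppose x3 = false.
From the singleton clause (NOT x4), x4 = false.
From the singleton clause (NOT x6), x6 = false.
From the singleton clause (x1), x1 = true.
Now (NOT x1) is unsatisfied and unit — conflict.
So every satisfying assignment has x3 = True.

True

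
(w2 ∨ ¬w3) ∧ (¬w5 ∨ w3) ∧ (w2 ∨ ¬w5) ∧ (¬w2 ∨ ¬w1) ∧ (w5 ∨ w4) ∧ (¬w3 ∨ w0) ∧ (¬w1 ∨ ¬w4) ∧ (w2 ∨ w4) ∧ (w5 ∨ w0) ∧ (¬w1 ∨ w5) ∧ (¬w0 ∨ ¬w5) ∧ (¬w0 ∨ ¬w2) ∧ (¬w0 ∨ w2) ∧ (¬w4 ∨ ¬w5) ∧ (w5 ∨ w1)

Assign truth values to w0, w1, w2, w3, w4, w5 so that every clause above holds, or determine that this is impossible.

Case w2 = True:
Unit clause (¬w1) forces w1 = False.
Unit clause (¬w0) forces w0 = False.
Unit clause (¬w3) forces w3 = False.
Unit clause (¬w5) forces w5 = False.
But (w5) is also a unit clause — contradiction.
So w2 must be the other value — set w2 = False.
Unit clause (¬w3) forces w3 = False.
Unit clause (¬w5) forces w5 = False.
Unit clause (w4) forces w4 = True.
Unit clause (¬w1) forces w1 = False.
But (w1) is also a unit clause — contradiction.
Both values of w2 lead to a conflict.

UNSATISFIABLE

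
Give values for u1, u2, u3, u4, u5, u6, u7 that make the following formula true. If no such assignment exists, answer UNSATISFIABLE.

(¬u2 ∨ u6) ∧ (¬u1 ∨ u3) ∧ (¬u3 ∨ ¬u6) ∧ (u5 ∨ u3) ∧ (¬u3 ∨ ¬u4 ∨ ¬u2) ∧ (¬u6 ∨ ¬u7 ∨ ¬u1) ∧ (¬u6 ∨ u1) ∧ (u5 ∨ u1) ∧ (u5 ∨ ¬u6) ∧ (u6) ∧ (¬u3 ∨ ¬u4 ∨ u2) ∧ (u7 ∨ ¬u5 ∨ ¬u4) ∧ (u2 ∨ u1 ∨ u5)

UNSATISFIABLE

Unit clause (u6) forces u6 = True.
Unit clause (¬u3) forces u3 = False.
Unit clause (¬u1) forces u1 = False.
That conflicts with the unit clause (u1).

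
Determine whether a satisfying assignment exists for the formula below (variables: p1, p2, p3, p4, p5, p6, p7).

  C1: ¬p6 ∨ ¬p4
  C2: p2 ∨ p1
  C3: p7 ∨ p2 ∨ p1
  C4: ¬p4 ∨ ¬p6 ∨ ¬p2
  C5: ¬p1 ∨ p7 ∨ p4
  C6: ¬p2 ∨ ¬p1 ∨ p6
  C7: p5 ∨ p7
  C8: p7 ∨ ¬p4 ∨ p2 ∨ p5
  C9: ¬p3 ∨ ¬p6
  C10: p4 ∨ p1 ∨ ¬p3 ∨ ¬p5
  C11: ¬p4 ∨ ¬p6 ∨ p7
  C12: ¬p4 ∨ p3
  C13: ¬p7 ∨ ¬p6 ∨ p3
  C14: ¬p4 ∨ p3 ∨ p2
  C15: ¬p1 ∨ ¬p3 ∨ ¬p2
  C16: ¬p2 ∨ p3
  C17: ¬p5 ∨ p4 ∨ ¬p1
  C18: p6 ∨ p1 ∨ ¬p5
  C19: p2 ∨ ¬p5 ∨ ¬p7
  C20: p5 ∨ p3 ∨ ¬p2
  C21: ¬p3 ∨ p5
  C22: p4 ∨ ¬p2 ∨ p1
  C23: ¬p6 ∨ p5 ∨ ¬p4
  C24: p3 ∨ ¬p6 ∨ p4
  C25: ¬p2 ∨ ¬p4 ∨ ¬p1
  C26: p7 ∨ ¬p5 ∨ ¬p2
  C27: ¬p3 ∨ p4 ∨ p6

Branch on p6: set p6 = False.
Branch on p2: set p2 = False.
From the singleton clause (p1), p1 = True.
Branch on p7: set p7 = False.
From the singleton clause (p4), p4 = True.
From the singleton clause (p5), p5 = True.
From the singleton clause (p3), p3 = True.
Every clause now holds.
A satisfying assignment: p1 ↦ True, p2 ↦ False, p3 ↦ True, p4 ↦ True, p5 ↦ True, p6 ↦ False, p7 ↦ False.

Yes, satisfiable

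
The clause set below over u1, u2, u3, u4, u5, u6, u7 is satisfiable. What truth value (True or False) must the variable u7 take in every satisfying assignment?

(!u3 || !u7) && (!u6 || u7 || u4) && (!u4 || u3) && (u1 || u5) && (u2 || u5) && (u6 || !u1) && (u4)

Suppose u7 = true.
The clause (!u3) is unit, so u3 = false.
The clause (!u4) is unit, so u4 = false.
Now (u4) is unsatisfied and unit — conflict.
So every satisfying assignment has u7 = False.

False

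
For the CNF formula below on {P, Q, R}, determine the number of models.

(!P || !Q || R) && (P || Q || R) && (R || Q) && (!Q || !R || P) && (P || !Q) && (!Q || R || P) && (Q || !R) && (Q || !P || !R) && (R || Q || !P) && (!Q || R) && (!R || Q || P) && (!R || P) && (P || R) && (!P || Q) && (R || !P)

There are 2^3 = 8 truth assignments over (P, Q, R).
Split on P. With P = true, the clauses containing P are satisfied and !P drops from the rest; 1 of the 2^2 = 4 assignments to the other variables satisfy what remains.
With P = false, by the same count on the reduced clause set, 0 assignments work.
(One model: P=T, Q=T, R=T.)
Total: 1 + 0 = 1.

1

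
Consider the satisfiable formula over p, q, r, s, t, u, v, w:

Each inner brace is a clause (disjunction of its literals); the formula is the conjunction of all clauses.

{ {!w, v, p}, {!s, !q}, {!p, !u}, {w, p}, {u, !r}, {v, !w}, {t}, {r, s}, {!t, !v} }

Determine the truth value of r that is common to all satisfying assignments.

Suppose r = true.
The clause (u) is unit, so u = true.
The clause (!p) is unit, so p = false.
The clause (w) is unit, so w = true.
The clause (v) is unit, so v = true.
The clause (t) is unit, so t = true.
That conflicts with the unit clause (!t).
So every satisfying assignment has r = False.

False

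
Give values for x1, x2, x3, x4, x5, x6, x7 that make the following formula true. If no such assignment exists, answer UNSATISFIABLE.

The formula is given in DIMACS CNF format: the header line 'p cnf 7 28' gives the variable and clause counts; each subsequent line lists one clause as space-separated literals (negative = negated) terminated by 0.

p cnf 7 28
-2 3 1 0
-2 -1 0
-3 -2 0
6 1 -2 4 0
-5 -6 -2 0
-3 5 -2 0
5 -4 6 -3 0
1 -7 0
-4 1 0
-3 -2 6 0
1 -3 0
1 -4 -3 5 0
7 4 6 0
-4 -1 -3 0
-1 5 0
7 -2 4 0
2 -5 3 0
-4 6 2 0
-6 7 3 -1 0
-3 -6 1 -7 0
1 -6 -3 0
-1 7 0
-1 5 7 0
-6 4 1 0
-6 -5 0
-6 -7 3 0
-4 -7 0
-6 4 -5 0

x1=True, x2=False, x3=True, x4=False, x5=True, x6=False, x7=True

Try x2 = False.
Try x1 = True.
The clause (x5) is unit, so x5 = True.
The clause (x3) is unit, so x3 = True.
The clause (¬x4) is unit, so x4 = False.
The clause (x7) is unit, so x7 = True.
The clause (¬x6) is unit, so x6 = False.
This assignment satisfies each clause.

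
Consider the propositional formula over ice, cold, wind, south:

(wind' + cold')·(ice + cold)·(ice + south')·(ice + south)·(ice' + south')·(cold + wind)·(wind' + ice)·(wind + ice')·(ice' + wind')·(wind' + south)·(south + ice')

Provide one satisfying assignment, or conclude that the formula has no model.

UNSATISFIABLE

Case wind = 0:
From the singleton clause (cold), cold = 1.
From the singleton clause (ice'), ice = 0.
From the singleton clause (south'), south = 0.
But (south) is also a unit clause — contradiction.
Backtrack on wind: now try wind = 1.
From the singleton clause (cold'), cold = 0.
From the singleton clause (ice), ice = 1.
But (ice') is also a unit clause — contradiction.
Neither wind = 1 nor wind = 0 works.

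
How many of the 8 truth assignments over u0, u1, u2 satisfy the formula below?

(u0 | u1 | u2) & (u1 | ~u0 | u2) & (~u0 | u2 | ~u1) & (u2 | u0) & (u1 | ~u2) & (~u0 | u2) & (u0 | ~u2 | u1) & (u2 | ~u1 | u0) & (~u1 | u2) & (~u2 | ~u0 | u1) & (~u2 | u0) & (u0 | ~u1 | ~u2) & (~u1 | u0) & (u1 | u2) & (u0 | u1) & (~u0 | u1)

1

There are 2^3 = 8 truth assignments over (u0, u1, u2).
Check each against the 16 clauses (columns in the order u0, u1, u2):
  F F F  ✗ fails (u0 | u1 | u2)
  F F T  ✗ fails (u1 | ~u2)
  F T F  ✗ fails (u2 | u0)
  F T T  ✗ fails (~u2 | u0)
  T F F  ✗ fails (u1 | ~u0 | u2)
  T F T  ✗ fails (u1 | ~u2)
  T T F  ✗ fails (~u0 | u2 | ~u1)
  T T T  ✓ satisfies all
1 of the 8 rows is a model.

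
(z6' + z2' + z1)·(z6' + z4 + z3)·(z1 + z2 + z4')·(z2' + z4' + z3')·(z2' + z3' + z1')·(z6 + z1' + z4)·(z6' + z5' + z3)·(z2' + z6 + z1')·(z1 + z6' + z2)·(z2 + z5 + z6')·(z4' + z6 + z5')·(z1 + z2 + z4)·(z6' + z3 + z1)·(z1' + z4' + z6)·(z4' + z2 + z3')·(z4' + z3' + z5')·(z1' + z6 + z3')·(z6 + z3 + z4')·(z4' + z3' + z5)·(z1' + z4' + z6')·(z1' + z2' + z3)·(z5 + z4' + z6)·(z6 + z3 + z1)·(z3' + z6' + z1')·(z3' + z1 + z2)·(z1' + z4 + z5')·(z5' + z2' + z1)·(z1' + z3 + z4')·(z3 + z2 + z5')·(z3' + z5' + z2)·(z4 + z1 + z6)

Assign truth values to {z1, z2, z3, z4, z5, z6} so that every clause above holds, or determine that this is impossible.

Case z6 = 0:
Case z1 = 0:
Unit clause (z3) forces z3 = 1.
Unit clause (z2) forces z2 = 1.
Unit clause (z4') forces z4 = 0.
But (z4) is also a unit clause — contradiction.
Backtrack on z1: now try z1 = 1.
Unit clause (z4) forces z4 = 1.
But (z4') is also a unit clause — contradiction.
Neither z1 = 1 nor z1 = 0 works.
Backtrack on z6: now try z6 = 1.
Case z2 = 0:
Unit clause (z1) forces z1 = 1.
Unit clause (z5) forces z5 = 1.
Unit clause (z3) forces z3 = 1.
But (z3') is also a unit clause — contradiction.
Backtrack on z2: now try z2 = 1.
Unit clause (z1) forces z1 = 1.
Unit clause (z3') forces z3 = 0.
But (z3) is also a unit clause — contradiction.
Neither z2 = 1 nor z2 = 0 works.
Neither z6 = 1 nor z6 = 0 works.

UNSATISFIABLE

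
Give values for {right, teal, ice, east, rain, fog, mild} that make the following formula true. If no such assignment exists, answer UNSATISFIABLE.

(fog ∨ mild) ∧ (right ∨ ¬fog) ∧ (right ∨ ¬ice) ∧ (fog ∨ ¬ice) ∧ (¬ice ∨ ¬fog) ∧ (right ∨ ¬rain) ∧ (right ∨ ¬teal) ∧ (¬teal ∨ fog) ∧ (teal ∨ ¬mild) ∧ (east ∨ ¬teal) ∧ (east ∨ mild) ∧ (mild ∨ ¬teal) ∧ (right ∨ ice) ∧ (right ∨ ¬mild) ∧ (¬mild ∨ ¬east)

right: True; teal: False; ice: False; east: True; rain: False; fog: True; mild: False

Case fog = True:
The clause (right) is unit, so right = True.
The clause (¬ice) is unit, so ice = False.
Case teal = False:
The clause (¬mild) is unit, so mild = False.
The clause (east) is unit, so east = True.
All clauses hold; rain can take either value.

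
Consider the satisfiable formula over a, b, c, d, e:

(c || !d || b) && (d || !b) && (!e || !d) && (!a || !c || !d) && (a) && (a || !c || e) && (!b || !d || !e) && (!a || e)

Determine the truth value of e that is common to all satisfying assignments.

Suppose e = false.
The clause (a) is unit, so a = true.
But (!a) is also a unit clause — contradiction.
So every satisfying assignment has e = True.

True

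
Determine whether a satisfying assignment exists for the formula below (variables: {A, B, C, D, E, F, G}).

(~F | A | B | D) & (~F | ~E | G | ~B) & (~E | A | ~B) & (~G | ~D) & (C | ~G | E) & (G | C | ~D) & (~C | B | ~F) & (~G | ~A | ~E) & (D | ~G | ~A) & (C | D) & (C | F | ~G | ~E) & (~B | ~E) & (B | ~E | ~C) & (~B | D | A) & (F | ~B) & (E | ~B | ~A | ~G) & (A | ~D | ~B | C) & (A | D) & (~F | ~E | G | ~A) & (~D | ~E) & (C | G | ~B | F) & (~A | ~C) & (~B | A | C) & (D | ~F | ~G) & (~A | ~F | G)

Branch on G: set G = 0.
Branch on C: set C = 1.
The clause (~A) is unit, so A = 0.
The clause (D) is unit, so D = 1.
The clause (~E) is unit, so E = 0.
Branch on B: set B = 1.
The clause (F) is unit, so F = 1.
This assignment satisfies each clause.
A satisfying assignment: A ↦ 0, B ↦ 1, C ↦ 1, D ↦ 1, E ↦ 0, F ↦ 1, G ↦ 0.

Satisfiable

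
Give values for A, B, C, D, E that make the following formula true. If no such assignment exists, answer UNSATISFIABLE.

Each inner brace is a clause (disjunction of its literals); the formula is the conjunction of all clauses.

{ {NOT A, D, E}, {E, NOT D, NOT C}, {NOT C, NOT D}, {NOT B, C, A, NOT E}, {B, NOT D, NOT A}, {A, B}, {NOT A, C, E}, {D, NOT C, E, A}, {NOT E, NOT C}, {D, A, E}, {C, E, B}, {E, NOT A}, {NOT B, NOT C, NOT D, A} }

A: true,  B: true,  C: false,  D: false,  E: true

Suppose C = false.
Suppose A = true.
Unit clause (E) forces E = true.
Suppose B = true.
Every clause is now satisfied; D is unconstrained.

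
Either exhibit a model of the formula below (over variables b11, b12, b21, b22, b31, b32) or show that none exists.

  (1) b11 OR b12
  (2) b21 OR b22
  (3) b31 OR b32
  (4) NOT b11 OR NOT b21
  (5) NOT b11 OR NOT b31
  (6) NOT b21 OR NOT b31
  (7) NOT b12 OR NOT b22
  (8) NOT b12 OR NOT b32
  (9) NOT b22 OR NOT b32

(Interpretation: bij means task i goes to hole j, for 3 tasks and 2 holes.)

UNSATISFIABLE

Branch on b11: set b11 = true.
(NOT b21) alone gives b21 = false.
(b22) alone gives b22 = true.
(NOT b31) alone gives b31 = false.
(b32) alone gives b32 = true.
That conflicts with the unit clause (NOT b32).
Backtrack on b11: now try b11 = false.
(b12) alone gives b12 = true.
(NOT b22) alone gives b22 = false.
(b21) alone gives b21 = true.
(NOT b31) alone gives b31 = false.
(b32) alone gives b32 = true.
That conflicts with the unit clause (NOT b32).
Both values of b11 lead to a conflict.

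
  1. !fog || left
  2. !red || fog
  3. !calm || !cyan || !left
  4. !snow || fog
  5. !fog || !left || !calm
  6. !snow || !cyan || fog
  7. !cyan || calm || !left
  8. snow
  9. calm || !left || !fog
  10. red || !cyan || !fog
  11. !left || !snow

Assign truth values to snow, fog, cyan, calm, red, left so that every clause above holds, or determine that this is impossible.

UNSATISFIABLE

(snow) alone gives snow = true.
(fog) alone gives fog = true.
(left) alone gives left = true.
That conflicts with the unit clause (!left).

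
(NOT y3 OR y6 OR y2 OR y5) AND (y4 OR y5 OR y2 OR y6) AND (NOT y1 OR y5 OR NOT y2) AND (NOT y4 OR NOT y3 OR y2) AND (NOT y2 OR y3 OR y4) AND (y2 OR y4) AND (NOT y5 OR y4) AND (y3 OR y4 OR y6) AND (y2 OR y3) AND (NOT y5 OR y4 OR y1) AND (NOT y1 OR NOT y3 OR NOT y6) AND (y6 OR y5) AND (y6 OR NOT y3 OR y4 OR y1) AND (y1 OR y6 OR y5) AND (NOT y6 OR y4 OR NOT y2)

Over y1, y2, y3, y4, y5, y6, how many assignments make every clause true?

There are 2^6 = 64 truth assignments over (y1, y2, y3, y4, y5, y6).
Split on y1. With y1 = true, the clauses containing y1 are satisfied and NOT y1 drops from the rest; 3 of the 2^5 = 32 assignments to the other variables satisfy what remains.
With y1 = false, by the same count on the reduced clause set, 6 assignments work.
(One model: y1=F, y2=T, y3=F, y4=T, y5=F, y6=T.)
Total: 3 + 6 = 9.

9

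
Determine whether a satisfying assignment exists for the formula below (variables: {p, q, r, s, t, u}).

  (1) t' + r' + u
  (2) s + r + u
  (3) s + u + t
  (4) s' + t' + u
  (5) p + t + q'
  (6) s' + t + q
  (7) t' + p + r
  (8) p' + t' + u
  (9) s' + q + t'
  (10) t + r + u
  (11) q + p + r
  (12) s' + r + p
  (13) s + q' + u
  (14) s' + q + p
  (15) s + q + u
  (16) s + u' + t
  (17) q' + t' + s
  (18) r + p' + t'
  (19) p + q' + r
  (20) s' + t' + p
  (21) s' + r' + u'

Yes, satisfiable

Case t = 0:
Case s = 1:
Unit clause (q) forces q = 1.
Unit clause (p) forces p = 1.
Case r = 0:
Unit clause (u) forces u = 1.
Every clause now holds.
A satisfying assignment: p=1, q=1, r=0, s=1, t=0, u=1.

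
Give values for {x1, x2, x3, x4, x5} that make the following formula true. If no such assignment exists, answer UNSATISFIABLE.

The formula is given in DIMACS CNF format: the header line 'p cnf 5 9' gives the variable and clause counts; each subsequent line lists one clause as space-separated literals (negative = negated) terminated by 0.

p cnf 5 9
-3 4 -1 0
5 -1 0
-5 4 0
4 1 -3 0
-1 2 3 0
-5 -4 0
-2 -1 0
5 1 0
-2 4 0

UNSATISFIABLE

Suppose x5 = True.
From the singleton clause (x4), x4 = True.
That conflicts with the unit clause (¬x4).
Backtrack on x5: now try x5 = False.
From the singleton clause (¬x1), x1 = False.
That conflicts with the unit clause (x1).
Either choice for x5 ends in contradiction.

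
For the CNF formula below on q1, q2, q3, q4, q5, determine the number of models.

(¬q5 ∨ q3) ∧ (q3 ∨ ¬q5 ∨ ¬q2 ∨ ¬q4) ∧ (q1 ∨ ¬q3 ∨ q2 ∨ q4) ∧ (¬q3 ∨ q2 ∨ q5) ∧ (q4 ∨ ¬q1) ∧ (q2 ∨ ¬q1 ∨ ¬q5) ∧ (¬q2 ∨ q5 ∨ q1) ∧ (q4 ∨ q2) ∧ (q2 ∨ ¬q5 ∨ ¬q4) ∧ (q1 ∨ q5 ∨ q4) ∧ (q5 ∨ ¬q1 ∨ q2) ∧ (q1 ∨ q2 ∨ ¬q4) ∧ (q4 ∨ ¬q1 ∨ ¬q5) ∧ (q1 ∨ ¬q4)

4

There are 2^5 = 32 truth assignments over (q1, q2, q3, q4, q5).
Split on q2. With q2 = True, the clauses containing q2 are satisfied and ¬q2 drops from the rest; 4 of the 2^4 = 16 assignments to the other variables satisfy what remains.
With q2 = False, by the same count on the reduced clause set, 0 assignments work.
Total: 4 + 0 = 4.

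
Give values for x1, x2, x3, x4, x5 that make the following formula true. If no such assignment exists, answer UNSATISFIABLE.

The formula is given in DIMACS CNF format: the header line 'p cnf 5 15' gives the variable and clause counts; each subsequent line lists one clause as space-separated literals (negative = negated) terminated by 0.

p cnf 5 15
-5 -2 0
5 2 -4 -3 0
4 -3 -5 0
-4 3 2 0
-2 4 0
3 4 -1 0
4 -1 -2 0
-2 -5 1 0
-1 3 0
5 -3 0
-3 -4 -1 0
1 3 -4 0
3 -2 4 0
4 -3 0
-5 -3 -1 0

Suppose x5 = False.
Unit clause (¬x3) forces x3 = False.
Unit clause (¬x1) forces x1 = False.
Unit clause (¬x4) forces x4 = False.
Unit clause (¬x2) forces x2 = False.
This assignment satisfies each clause.

x1: False, x2: False, x3: False, x4: False, x5: False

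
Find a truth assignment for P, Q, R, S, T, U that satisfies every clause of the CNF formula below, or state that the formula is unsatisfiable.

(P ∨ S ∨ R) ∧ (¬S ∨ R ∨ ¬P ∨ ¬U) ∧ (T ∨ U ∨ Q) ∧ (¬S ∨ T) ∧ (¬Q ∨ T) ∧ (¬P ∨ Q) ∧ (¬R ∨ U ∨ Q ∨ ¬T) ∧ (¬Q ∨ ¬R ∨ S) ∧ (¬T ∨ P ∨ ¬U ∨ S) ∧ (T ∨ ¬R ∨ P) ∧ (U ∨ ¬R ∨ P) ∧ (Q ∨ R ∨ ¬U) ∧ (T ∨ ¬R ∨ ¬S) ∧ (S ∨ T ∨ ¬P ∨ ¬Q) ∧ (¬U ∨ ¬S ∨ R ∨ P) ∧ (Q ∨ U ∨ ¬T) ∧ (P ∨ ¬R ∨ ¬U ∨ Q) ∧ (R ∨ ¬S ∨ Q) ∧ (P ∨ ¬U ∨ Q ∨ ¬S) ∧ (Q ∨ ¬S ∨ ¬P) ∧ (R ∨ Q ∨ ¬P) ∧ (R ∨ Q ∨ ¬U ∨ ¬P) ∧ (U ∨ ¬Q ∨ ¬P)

Branch on S: set S = True.
The clause (T) is unit, so T = True.
Branch on P: set P = False.
Branch on U: set U = False.
The clause (¬R) is unit, so R = False.
The clause (Q) is unit, so Q = True.
This assignment satisfies each clause.

P ↦ False; Q ↦ True; R ↦ False; S ↦ True; T ↦ True; U ↦ False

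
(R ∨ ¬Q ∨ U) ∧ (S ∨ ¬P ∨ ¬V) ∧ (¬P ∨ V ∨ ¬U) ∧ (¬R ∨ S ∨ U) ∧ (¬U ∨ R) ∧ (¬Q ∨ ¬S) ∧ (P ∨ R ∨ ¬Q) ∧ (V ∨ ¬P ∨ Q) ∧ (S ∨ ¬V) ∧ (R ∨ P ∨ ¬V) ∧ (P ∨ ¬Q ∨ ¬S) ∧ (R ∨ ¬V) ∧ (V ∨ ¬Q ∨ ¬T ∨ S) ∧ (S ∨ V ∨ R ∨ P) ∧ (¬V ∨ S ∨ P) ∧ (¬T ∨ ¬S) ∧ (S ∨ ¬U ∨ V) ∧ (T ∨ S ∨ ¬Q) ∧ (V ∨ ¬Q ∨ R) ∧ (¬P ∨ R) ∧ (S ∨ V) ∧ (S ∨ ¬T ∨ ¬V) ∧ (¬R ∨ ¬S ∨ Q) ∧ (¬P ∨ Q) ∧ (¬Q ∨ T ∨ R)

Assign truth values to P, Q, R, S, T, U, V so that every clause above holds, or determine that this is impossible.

P ↦ False,  Q ↦ False,  R ↦ False,  S ↦ True,  T ↦ False,  U ↦ False,  V ↦ False

Try U = False.
Try R = False.
From the singleton clause (¬Q), Q = False.
From the singleton clause (¬V), V = False.
From the singleton clause (¬P), P = False.
From the singleton clause (S), S = True.
From the singleton clause (¬T), T = False.
All clauses are satisfied.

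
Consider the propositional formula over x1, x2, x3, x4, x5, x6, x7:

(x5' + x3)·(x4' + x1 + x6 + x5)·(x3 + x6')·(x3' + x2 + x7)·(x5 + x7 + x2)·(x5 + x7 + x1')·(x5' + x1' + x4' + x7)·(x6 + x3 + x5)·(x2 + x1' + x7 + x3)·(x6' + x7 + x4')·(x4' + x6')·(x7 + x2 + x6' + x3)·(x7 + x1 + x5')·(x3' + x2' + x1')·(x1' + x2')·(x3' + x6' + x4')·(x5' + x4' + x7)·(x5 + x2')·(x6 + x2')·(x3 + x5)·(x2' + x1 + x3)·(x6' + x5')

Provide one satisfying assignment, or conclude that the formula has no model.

Branch on x5: set x5 = 1.
(x3) alone gives x3 = 1.
(x6') alone gives x6 = 0.
(x2') alone gives x2 = 0.
(x7) alone gives x7 = 1.
Every clause is now satisfied; x1, x4 are unconstrained.

x1 ↦ 0; x2 ↦ 0; x3 ↦ 1; x4 ↦ 1; x5 ↦ 1; x6 ↦ 0; x7 ↦ 1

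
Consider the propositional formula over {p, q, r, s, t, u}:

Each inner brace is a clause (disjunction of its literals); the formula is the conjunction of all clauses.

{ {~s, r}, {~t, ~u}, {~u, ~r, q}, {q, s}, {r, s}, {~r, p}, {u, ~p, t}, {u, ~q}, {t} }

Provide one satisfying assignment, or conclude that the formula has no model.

p=1,  q=0,  r=1,  s=1,  t=1,  u=0

(t) alone gives t = 1.
(~u) alone gives u = 0.
(~q) alone gives q = 0.
(s) alone gives s = 1.
(r) alone gives r = 1.
(p) alone gives p = 1.
All clauses are satisfied.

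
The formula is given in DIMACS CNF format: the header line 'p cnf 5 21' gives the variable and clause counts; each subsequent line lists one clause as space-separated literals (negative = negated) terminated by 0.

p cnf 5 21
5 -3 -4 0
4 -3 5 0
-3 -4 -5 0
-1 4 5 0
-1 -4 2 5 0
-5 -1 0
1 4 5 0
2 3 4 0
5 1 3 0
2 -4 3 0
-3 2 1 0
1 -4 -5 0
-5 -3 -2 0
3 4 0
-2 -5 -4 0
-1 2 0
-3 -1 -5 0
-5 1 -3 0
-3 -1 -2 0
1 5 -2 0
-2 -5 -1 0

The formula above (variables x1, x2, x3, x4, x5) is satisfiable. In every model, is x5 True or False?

False

Suppose x5 = True.
The clause (¬x1) is unit, so x1 = False.
The clause (¬x4) is unit, so x4 = False.
The clause (x3) is unit, so x3 = True.
But (¬x3) is also a unit clause — contradiction.
So every satisfying assignment has x5 = False.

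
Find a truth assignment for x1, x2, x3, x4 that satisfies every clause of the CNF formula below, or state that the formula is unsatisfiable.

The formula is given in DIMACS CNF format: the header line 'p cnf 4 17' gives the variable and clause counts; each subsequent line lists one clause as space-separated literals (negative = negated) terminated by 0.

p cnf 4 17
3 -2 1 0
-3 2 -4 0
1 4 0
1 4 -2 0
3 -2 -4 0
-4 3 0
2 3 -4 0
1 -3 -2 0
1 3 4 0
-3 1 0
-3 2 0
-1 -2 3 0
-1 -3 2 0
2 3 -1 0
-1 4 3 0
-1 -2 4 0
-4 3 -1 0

x1: True, x2: True, x3: True, x4: True

Case x1 = True:
Case x4 = True:
(x3) alone gives x3 = True.
(x2) alone gives x2 = True.
This assignment satisfies each clause.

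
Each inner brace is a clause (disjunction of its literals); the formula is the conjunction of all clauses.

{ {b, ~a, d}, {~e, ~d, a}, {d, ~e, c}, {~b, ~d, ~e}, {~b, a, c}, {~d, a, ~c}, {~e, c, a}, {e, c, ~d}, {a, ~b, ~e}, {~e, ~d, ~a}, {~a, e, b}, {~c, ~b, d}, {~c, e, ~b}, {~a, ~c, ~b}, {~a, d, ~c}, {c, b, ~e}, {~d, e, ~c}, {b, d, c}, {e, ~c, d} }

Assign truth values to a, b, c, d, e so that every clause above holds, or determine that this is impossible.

Try b = 1.
Try d = 0.
(~c) alone gives c = 0.
(~e) alone gives e = 0.
(a) alone gives a = 1.
Every clause now holds.

a: 1; b: 1; c: 0; d: 0; e: 0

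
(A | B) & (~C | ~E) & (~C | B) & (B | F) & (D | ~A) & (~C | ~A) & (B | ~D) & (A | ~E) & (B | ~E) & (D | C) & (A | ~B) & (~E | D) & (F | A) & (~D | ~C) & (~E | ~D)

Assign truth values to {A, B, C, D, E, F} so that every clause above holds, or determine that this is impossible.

A: 1,  B: 1,  C: 0,  D: 1,  E: 0,  F: 1

Try A = 1.
(D) alone gives D = 1.
(~C) alone gives C = 0.
(B) alone gives B = 1.
(~E) alone gives E = 0.
No clause remains; F is free.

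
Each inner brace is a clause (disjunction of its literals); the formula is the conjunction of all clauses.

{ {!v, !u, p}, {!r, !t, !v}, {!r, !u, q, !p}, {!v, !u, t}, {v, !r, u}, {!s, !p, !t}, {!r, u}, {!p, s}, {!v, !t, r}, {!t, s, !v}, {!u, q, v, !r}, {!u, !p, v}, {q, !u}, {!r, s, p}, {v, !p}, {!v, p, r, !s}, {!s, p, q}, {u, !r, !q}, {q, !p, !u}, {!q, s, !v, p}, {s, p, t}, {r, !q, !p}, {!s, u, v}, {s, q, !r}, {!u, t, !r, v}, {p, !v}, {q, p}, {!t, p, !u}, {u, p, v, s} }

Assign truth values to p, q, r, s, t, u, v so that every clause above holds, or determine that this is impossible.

Try r = false.
Try p = false.
Unit clause (!v) forces v = false.
Unit clause (q) forces q = true.
Try s = true.
Unit clause (u) forces u = true.
Unit clause (!t) forces t = false.
Every clause now holds.

p ↦ false,  q ↦ true,  r ↦ false,  s ↦ true,  t ↦ false,  u ↦ true,  v ↦ false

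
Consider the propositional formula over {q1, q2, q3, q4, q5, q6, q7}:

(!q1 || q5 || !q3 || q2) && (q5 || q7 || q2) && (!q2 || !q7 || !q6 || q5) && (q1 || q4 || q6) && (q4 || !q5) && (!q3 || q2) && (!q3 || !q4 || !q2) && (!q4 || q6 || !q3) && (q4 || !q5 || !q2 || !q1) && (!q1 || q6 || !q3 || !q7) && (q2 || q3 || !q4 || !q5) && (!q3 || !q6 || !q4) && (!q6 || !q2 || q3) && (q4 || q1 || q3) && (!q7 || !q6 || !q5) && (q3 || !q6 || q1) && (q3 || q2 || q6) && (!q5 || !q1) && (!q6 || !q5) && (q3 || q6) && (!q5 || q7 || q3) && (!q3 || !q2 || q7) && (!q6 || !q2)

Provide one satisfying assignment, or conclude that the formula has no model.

q1=true, q2=false, q3=false, q4=true, q5=false, q6=true, q7=true

Try q4 = true.
Try q3 = false.
From the singleton clause (q6), q6 = true.
From the singleton clause (!q2), q2 = false.
From the singleton clause (!q5), q5 = false.
From the singleton clause (q7), q7 = true.
From the singleton clause (q1), q1 = true.
This assignment satisfies each clause.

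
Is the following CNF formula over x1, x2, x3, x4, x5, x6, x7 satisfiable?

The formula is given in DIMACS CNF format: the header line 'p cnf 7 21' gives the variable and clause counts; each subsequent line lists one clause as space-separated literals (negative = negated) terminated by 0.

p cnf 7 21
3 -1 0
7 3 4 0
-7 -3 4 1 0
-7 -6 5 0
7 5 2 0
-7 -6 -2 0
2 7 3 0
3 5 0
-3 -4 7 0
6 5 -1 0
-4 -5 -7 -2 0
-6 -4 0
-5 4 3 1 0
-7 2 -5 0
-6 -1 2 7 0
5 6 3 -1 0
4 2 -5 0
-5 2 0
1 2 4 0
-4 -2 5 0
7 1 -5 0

Try x3 = True.
Try x4 = True.
From the singleton clause (x7), x7 = True.
From the singleton clause (¬x6), x6 = False.
Try x5 = False.
From the singleton clause (¬x1), x1 = False.
From the singleton clause (¬x2), x2 = False.
This assignment satisfies each clause.
A satisfying assignment: x1 ↦ False, x2 ↦ False, x3 ↦ True, x4 ↦ True, x5 ↦ False, x6 ↦ False, x7 ↦ True.

Satisfiable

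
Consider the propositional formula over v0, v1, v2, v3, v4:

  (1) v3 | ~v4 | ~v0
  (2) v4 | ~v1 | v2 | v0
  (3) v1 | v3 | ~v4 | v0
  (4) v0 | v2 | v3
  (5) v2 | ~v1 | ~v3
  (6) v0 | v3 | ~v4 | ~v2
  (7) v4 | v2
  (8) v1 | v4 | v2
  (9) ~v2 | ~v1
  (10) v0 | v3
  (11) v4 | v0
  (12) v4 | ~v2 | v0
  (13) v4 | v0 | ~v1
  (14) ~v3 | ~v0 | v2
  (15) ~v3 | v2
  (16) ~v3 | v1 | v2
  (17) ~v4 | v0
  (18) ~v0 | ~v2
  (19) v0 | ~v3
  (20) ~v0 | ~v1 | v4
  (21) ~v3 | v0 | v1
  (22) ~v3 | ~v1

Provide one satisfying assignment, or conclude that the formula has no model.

UNSATISFIABLE

Suppose v4 = 1.
Unit clause (v0) forces v0 = 1.
Unit clause (v3) forces v3 = 1.
Unit clause (v2) forces v2 = 1.
Now (~v2) is unsatisfied and unit — conflict.
That branch fails; take v4 = 0 instead.
Unit clause (v2) forces v2 = 1.
Unit clause (~v1) forces v1 = 0.
Unit clause (v0) forces v0 = 1.
Now (~v0) is unsatisfied and unit — conflict.
Either choice for v4 ends in contradiction.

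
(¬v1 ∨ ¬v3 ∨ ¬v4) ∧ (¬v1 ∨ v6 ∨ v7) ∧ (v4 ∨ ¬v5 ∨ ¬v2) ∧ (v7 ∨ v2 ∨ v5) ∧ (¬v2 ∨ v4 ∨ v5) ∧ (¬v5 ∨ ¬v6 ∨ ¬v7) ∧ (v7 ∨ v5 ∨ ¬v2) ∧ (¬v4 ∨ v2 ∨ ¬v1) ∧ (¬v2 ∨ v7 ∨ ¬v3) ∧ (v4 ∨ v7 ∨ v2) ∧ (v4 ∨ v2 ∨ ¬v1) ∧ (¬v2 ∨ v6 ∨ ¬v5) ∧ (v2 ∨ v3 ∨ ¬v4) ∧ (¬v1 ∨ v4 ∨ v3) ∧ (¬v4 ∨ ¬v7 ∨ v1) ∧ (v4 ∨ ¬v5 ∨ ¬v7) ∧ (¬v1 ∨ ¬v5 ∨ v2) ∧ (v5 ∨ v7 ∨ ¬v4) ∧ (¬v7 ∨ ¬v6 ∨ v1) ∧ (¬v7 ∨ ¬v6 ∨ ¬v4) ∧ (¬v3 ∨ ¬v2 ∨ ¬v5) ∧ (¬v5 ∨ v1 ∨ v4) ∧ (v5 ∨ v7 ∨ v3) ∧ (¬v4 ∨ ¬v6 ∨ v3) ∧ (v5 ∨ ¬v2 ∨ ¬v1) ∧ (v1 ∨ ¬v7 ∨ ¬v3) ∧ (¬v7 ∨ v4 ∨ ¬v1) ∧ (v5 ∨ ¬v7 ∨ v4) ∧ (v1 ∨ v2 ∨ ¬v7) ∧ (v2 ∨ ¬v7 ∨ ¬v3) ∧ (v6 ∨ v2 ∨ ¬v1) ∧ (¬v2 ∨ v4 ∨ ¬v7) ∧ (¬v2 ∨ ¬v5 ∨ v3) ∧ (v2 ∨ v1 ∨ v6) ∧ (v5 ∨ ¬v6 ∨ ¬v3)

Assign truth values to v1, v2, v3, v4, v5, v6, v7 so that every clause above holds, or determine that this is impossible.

v1 ↦ False; v2 ↦ False; v3 ↦ True; v4 ↦ True; v5 ↦ True; v6 ↦ True; v7 ↦ False

Suppose v1 = False.
Suppose v4 = True.
The clause (¬v7) is unit, so v7 = False.
The clause (v5) is unit, so v5 = True.
Suppose v2 = False.
The clause (v3) is unit, so v3 = True.
The clause (v6) is unit, so v6 = True.
All clauses are satisfied.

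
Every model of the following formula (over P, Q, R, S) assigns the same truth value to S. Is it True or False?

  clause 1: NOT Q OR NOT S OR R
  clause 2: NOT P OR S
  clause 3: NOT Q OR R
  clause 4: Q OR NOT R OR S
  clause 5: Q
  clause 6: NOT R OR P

True

Suppose S = false.
Unit clause (NOT P) forces P = false.
Unit clause (Q) forces Q = true.
Unit clause (R) forces R = true.
Now (NOT R) is unsatisfied and unit — conflict.
So every satisfying assignment has S = True.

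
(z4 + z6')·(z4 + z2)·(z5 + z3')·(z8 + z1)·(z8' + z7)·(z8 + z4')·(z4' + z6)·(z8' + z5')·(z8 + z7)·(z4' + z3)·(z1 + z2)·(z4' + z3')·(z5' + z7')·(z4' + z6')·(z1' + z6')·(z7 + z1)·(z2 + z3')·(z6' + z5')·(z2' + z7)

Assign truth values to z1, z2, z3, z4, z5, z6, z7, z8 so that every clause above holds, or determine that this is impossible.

Case z4 = 0:
Unit clause (z6') forces z6 = 0.
Unit clause (z2) forces z2 = 1.
Unit clause (z7) forces z7 = 1.
Unit clause (z5') forces z5 = 0.
Unit clause (z3') forces z3 = 0.
Case z8 = 0:
Unit clause (z1) forces z1 = 1.
Every clause now holds.

z1 ↦ 1, z2 ↦ 1, z3 ↦ 0, z4 ↦ 0, z5 ↦ 0, z6 ↦ 0, z7 ↦ 1, z8 ↦ 0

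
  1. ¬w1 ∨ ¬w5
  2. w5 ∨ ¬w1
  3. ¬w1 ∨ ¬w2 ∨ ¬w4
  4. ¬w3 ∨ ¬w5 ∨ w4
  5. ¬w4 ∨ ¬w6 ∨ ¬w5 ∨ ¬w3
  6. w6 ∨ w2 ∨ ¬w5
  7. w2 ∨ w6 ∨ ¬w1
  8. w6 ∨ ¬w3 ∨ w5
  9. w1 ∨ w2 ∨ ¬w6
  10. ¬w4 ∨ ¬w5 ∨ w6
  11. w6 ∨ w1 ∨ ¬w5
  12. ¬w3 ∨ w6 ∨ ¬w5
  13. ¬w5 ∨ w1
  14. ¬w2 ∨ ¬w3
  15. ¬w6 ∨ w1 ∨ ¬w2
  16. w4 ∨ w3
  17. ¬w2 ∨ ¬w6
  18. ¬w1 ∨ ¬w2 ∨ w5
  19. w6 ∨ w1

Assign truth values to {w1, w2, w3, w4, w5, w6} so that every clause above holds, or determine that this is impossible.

Try w1 = False.
The clause (¬w5) is unit, so w5 = False.
The clause (w6) is unit, so w6 = True.
The clause (w2) is unit, so w2 = True.
That conflicts with the unit clause (¬w2).
So w1 must be the other value — set w1 = True.
The clause (¬w5) is unit, so w5 = False.
That conflicts with the unit clause (w5).
Both values of w1 lead to a conflict.

UNSATISFIABLE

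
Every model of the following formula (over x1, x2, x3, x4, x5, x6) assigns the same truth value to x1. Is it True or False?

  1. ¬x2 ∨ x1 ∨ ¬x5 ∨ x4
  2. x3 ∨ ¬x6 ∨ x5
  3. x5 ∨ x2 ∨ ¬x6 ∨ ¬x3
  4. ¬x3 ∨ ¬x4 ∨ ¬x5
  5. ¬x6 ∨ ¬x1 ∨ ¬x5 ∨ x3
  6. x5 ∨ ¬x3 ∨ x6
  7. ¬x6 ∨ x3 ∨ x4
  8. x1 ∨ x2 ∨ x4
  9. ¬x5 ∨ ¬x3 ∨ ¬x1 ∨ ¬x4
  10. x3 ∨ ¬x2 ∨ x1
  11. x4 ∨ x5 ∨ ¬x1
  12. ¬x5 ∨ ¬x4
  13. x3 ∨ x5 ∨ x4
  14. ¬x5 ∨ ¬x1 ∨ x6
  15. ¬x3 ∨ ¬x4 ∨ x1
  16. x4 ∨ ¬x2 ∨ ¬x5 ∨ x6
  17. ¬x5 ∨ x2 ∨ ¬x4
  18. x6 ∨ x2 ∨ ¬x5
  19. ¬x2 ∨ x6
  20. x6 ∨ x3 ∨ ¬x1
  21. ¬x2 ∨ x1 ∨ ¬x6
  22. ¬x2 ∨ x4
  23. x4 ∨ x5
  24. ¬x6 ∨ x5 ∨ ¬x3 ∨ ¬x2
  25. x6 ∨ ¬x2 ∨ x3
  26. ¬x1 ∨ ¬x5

False

Suppose x1 = True.
(¬x5) alone gives x5 = False.
(x4) alone gives x4 = True.
Branch on x3: set x3 = True.
(x6) alone gives x6 = True.
(x2) alone gives x2 = True.
That conflicts with the unit clause (¬x2).
So x3 must be the other value — set x3 = False.
(¬x6) alone gives x6 = False.
That conflicts with the unit clause (x6).
Either choice for x3 ends in contradiction.
So every satisfying assignment has x1 = False.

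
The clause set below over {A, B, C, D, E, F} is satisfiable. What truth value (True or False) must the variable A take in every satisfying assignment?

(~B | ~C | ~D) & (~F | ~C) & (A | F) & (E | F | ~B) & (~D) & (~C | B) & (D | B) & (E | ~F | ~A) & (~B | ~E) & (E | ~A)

Suppose A = 1.
From the singleton clause (~D), D = 0.
From the singleton clause (B), B = 1.
From the singleton clause (~E), E = 0.
That conflicts with the unit clause (E).
So every satisfying assignment has A = False.

False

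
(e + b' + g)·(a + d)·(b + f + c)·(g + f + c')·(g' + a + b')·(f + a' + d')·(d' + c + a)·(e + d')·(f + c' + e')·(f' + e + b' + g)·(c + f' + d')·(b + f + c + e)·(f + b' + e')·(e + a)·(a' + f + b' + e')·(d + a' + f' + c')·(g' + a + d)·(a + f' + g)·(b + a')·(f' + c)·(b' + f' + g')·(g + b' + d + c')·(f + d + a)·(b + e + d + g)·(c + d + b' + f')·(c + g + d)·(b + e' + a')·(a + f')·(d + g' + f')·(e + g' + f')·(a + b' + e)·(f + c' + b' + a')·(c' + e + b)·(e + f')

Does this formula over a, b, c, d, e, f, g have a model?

Case a = 1:
(b) alone gives b = 1.
Case e = 0:
(g) alone gives g = 1.
(d') alone gives d = 0.
(f') alone gives f = 0.
(c') alone gives c = 0.
All clauses are satisfied.
A satisfying assignment: a=1, b=1, c=0, d=0, e=0, f=0, g=1.

Yes, satisfiable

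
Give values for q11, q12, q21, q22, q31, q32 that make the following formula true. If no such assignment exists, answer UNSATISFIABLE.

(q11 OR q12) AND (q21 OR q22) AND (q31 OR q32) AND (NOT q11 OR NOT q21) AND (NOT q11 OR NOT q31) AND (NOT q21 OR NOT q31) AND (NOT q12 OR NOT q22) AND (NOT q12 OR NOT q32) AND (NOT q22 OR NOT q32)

Branch on q11: set q11 = true.
(NOT q21) alone gives q21 = false.
(q22) alone gives q22 = true.
(NOT q31) alone gives q31 = false.
(q32) alone gives q32 = true.
But (NOT q32) is also a unit clause — contradiction.
Undo q11 and try q11 = false.
(q12) alone gives q12 = true.
(NOT q22) alone gives q22 = false.
(q21) alone gives q21 = true.
(NOT q31) alone gives q31 = false.
(q32) alone gives q32 = true.
But (NOT q32) is also a unit clause — contradiction.
Both values of q11 lead to a conflict.

UNSATISFIABLE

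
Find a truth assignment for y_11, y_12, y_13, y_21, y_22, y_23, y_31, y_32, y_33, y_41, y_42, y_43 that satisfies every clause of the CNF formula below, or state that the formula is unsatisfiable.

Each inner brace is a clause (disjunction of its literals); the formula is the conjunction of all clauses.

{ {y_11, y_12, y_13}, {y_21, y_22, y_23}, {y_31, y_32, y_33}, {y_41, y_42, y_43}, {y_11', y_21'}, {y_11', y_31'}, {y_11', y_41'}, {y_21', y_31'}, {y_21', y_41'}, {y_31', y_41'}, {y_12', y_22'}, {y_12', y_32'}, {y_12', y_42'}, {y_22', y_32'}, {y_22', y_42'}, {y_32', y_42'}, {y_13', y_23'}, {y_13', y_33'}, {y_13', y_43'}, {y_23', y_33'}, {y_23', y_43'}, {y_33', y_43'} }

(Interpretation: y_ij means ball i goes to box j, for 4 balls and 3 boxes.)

Suppose y_11 = 0.
Suppose y_12 = 1.
The clause (y_22') is unit, so y_22 = 0.
The clause (y_32') is unit, so y_32 = 0.
The clause (y_42') is unit, so y_42 = 0.
Suppose y_21 = 1.
The clause (y_31') is unit, so y_31 = 0.
The clause (y_33) is unit, so y_33 = 1.
The clause (y_41') is unit, so y_41 = 0.
The clause (y_43) is unit, so y_43 = 1.
Now (y_43') is unsatisfied and unit — conflict.
Undo y_21 and try y_21 = 0.
The clause (y_23) is unit, so y_23 = 1.
The clause (y_13') is unit, so y_13 = 0.
The clause (y_33') is unit, so y_33 = 0.
The clause (y_31) is unit, so y_31 = 1.
The clause (y_41') is unit, so y_41 = 0.
The clause (y_43) is unit, so y_43 = 1.
Now (y_43') is unsatisfied and unit — conflict.
Either choice for y_21 ends in contradiction.
Undo y_12 and try y_12 = 0.
The clause (y_13) is unit, so y_13 = 1.
The clause (y_23') is unit, so y_23 = 0.
The clause (y_33') is unit, so y_33 = 0.
The clause (y_43') is unit, so y_43 = 0.
Suppose y_21 = 1.
The clause (y_31') is unit, so y_31 = 0.
The clause (y_32) is unit, so y_32 = 1.
The clause (y_41') is unit, so y_41 = 0.
The clause (y_42) is unit, so y_42 = 1.
Now (y_42') is unsatisfied and unit — conflict.
Undo y_21 and try y_21 = 0.
The clause (y_22) is unit, so y_22 = 1.
The clause (y_32') is unit, so y_32 = 0.
The clause (y_31) is unit, so y_31 = 1.
The clause (y_41') is unit, so y_41 = 0.
The clause (y_42) is unit, so y_42 = 1.
Now (y_42') is unsatisfied and unit — conflict.
Either choice for y_21 ends in contradiction.
Either choice for y_12 ends in contradiction.
Undo y_11 and try y_11 = 1.
The clause (y_21') is unit, so y_21 = 0.
The clause (y_31') is unit, so y_31 = 0.
The clause (y_41') is unit, so y_41 = 0.
Suppose y_22 = 1.
The clause (y_12') is unit, so y_12 = 0.
The clause (y_32') is unit, so y_32 = 0.
The clause (y_33) is unit, so y_33 = 1.
The clause (y_42') is unit, so y_42 = 0.
The clause (y_43) is unit, so y_43 = 1.
Now (y_43') is unsatisfied and unit — conflict.
Undo y_22 and try y_22 = 0.
The clause (y_23) is unit, so y_23 = 1.
The clause (y_13') is unit, so y_13 = 0.
The clause (y_33') is unit, so y_33 = 0.
The clause (y_32) is unit, so y_32 = 1.
The clause (y_12') is unit, so y_12 = 0.
The clause (y_42') is unit, so y_42 = 0.
The clause (y_43) is unit, so y_43 = 1.
Now (y_43') is unsatisfied and unit — conflict.
Either choice for y_22 ends in contradiction.
Either choice for y_11 ends in contradiction.

UNSATISFIABLE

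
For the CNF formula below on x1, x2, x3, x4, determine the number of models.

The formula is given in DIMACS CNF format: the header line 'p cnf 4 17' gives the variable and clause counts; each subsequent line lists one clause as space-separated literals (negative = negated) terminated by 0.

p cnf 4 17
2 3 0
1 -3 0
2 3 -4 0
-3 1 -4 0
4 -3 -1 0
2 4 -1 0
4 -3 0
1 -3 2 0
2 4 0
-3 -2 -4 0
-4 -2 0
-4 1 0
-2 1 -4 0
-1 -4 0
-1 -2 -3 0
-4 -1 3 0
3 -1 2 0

2

There are 2^4 = 16 truth assignments over (x1, x2, x3, x4).
Check each against the 17 clauses (columns in the order x1, x2, x3, x4):
  F F F F  ✗ fails (x2 ∨ x3)
  F F F T  ✗ fails (x2 ∨ x3)
  F F T F  ✗ fails (x1 ∨ ¬x3)
  F F T T  ✗ fails (x1 ∨ ¬x3)
  F T F F  ✓ satisfies all
  F T F T  ✗ fails (¬x4 ∨ ¬x2)
  F T T F  ✗ fails (x1 ∨ ¬x3)
  F T T T  ✗ fails (x1 ∨ ¬x3)
  T F F F  ✗ fails (x2 ∨ x3)
  T F F T  ✗ fails (x2 ∨ x3)
  T F T F  ✗ fails (x4 ∨ ¬x3 ∨ ¬x1)
  T F T T  ✗ fails (¬x1 ∨ ¬x4)
  T T F F  ✓ satisfies all
  T T F T  ✗ fails (¬x4 ∨ ¬x2)
  T T T F  ✗ fails (x4 ∨ ¬x3 ∨ ¬x1)
  T T T T  ✗ fails (¬x3 ∨ ¬x2 ∨ ¬x4)
2 of the 16 rows are models.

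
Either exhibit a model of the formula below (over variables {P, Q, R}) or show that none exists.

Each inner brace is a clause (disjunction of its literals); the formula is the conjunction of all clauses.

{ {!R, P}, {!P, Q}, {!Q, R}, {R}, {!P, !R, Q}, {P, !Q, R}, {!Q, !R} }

UNSATISFIABLE

The clause (R) is unit, so R = true.
The clause (P) is unit, so P = true.
The clause (Q) is unit, so Q = true.
That conflicts with the unit clause (!Q).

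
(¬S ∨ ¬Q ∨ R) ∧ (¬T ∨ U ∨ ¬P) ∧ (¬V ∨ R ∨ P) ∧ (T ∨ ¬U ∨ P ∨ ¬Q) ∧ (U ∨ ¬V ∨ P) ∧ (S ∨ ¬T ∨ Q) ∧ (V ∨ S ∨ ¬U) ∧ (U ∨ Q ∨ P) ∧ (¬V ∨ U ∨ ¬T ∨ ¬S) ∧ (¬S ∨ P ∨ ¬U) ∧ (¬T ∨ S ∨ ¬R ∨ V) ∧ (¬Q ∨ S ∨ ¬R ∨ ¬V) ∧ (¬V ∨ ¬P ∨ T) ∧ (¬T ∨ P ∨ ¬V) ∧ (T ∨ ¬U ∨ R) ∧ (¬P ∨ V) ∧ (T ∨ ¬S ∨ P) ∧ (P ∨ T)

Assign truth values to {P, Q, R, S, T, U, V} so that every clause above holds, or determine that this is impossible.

P ↦ False, Q ↦ True, R ↦ True, S ↦ True, T ↦ True, U ↦ False, V ↦ False

Try P = False.
From the singleton clause (T), T = True.
From the singleton clause (¬V), V = False.
Try S = True.
From the singleton clause (¬U), U = False.
From the singleton clause (Q), Q = True.
From the singleton clause (R), R = True.
Every clause now holds.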